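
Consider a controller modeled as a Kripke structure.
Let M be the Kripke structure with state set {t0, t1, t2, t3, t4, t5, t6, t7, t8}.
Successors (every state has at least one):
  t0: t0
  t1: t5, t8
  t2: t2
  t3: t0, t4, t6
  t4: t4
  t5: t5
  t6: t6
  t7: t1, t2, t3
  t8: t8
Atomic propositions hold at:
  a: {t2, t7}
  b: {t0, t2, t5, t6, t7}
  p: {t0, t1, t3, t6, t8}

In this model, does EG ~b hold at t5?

Sat(~b) = {t1, t3, t4, t8}
EG ~b: greatest fixpoint, start Z0 = {t1, t3, t4, t8}, keep only states in Sat with some successor in Z. Already a fixed point.
Sat(EG ~b) = {t1, t3, t4, t8}
t5 ∉ Sat(EG ~b) = {t1, t3, t4, t8}, so the formula does not hold at t5.

No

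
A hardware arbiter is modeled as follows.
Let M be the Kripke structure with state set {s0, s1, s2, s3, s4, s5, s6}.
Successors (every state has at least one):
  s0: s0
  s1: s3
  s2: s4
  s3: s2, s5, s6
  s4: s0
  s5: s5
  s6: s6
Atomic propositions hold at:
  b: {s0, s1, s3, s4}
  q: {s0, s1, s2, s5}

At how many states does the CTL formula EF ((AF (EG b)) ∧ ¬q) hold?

EG b: greatest fixpoint, start Z0 = {s0, s1, s3, s4}, keep only states in Sat with some successor in Z. Z1 = {s0, s1, s4}; Z2 = {s0, s4}; fixed.
Sat(EG b) = {s0, s4}
AF (EG b): least fixpoint, start Z0 = {s0, s4}, add states with every successor in Z. Z1 = {s0, s2, s4}; fixed.
Sat(AF (EG b)) = {s0, s2, s4}
Sat(¬q) = {s3, s4, s6}
Sat((AF (EG b)) ∧ ¬q) = {s4}
EF ((AF (EG b)) ∧ ¬q): least fixpoint, start Z0 = {s4}, add states with some successor in Z. Z1 = {s2, s4}; Z2 = {s2, s3, s4}; Z3 = {s1, s2, s3, s4}; fixed.
Sat(EF ((AF (EG b)) ∧ ¬q)) = {s1, s2, s3, s4}
|Sat(EF ((AF (EG b)) ∧ ¬q))| = |{s1, s2, s3, s4}| = 4.

4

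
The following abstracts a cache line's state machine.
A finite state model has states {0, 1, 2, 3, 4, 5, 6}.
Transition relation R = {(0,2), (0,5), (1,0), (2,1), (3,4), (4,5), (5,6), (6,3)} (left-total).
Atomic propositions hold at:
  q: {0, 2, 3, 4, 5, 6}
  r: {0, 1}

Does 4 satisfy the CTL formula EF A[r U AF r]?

No

AF r: least fixpoint, start Z0 = {0, 1}, add states with every successor in Z. Z1 = {0, 1, 2}; fixed.
Sat(AF r) = {0, 1, 2}
A[r U AF r]: least fixpoint, start Z0 = Sat(AF r) = {0, 1, 2}, add states in Sat(r) with every successor in Z. Already a fixed point.
Sat(A[r U AF r]) = {0, 1, 2}
EF A[r U AF r]: least fixpoint, start Z0 = {0, 1, 2}, add states with some successor in Z. Already a fixed point.
Sat(EF A[r U AF r]) = {0, 1, 2}
4 ∉ Sat(EF A[r U AF r]) = {0, 1, 2}, so the formula does not hold at 4.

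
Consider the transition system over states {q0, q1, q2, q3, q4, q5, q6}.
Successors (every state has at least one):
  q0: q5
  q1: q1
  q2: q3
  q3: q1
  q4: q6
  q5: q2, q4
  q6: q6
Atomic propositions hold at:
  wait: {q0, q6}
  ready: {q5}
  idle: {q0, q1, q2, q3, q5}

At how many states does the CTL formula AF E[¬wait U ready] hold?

2

Sat(¬wait) = {q1, q2, q3, q4, q5}
E[¬wait U ready]: least fixpoint, start Z0 = Sat(ready) = {q5}, add states in Sat(¬wait) with some successor in Z. Already a fixed point.
Sat(E[¬wait U ready]) = {q5}
AF E[¬wait U ready]: least fixpoint, start Z0 = {q5}, add states with every successor in Z. Z1 = {q0, q5}; fixed.
Sat(AF E[¬wait U ready]) = {q0, q5}
|Sat(AF E[¬wait U ready])| = |{q0, q5}| = 2.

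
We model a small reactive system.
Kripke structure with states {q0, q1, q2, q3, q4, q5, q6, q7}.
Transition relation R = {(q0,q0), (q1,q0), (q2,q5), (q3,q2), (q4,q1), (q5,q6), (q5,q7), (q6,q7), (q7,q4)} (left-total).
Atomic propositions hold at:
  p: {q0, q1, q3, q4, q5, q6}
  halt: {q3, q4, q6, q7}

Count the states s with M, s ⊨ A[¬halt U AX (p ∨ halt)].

7

Sat(¬halt) = {q0, q1, q2, q5}
Sat(p ∨ halt) = {q0, q1, q3, q4, q5, q6, q7}
Sat(AX (p ∨ halt)) = {s : every successor in {q0, q1, q3, q4, q5, q6, q7}} = {q0, q1, q2, q4, q5, q6, q7}
A[¬halt U AX (p ∨ halt)]: least fixpoint, start Z0 = Sat(AX (p ∨ halt)) = {q0, q1, q2, q4, q5, q6, q7}, add states in Sat(¬halt) with every successor in Z. Already a fixed point.
Sat(A[¬halt U AX (p ∨ halt)]) = {q0, q1, q2, q4, q5, q6, q7}
|Sat(A[¬halt U AX (p ∨ halt)])| = |{q0, q1, q2, q4, q5, q6, q7}| = 7.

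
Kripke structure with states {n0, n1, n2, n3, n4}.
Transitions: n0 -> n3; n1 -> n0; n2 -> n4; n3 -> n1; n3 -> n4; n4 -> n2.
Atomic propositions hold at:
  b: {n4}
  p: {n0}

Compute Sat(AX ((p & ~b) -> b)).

{n0, n2, n3, n4}

Sat(~b) = {n0, n1, n2, n3}
Sat(p & ~b) = {n0}
Sat((p & ~b) -> b) = {n1, n2, n3, n4}
Sat(AX ((p & ~b) -> b)) = {s : every successor in {n1, n2, n3, n4}} = {n0, n2, n3, n4}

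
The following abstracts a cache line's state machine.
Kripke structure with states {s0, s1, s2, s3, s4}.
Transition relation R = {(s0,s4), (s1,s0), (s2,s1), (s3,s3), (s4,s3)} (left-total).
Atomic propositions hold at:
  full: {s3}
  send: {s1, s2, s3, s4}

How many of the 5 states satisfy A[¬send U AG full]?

Sat(¬send) = {s0}
AG full: greatest fixpoint, start Z0 = {s3}, keep only states in Sat with every successor in Z. Already a fixed point.
Sat(AG full) = {s3}
A[¬send U AG full]: least fixpoint, start Z0 = Sat(AG full) = {s3}, add states in Sat(¬send) with every successor in Z. Already a fixed point.
Sat(A[¬send U AG full]) = {s3}
|Sat(A[¬send U AG full])| = |{s3}| = 1.

1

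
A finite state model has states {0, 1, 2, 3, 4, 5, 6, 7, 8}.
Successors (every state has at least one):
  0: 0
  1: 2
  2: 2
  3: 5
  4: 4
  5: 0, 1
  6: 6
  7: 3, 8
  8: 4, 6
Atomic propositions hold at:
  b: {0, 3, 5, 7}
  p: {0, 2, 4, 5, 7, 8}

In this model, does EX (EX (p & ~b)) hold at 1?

Sat(~b) = {1, 2, 4, 6, 8}
Sat(p & ~b) = {2, 4, 8}
Sat(EX (p & ~b)) = {s : some successor in {2, 4, 8}} = {1, 2, 4, 7, 8}
Sat(EX (EX (p & ~b))) = {s : some successor in {1, 2, 4, 7, 8}} = {1, 2, 4, 5, 7, 8}
1 ∈ Sat(EX (EX (p & ~b))) = {1, 2, 4, 5, 7, 8}, so the formula holds at 1.

Yes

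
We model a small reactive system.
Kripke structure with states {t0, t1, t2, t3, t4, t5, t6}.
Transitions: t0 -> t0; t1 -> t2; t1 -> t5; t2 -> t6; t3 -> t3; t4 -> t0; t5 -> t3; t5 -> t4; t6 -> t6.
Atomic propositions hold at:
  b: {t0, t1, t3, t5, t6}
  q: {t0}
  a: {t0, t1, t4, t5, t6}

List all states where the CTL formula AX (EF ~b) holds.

{t1}

Sat(~b) = {t2, t4}
EF ~b: least fixpoint, start Z0 = {t2, t4}, add states with some successor in Z. Z1 = {t1, t2, t4, t5}; fixed.
Sat(EF ~b) = {t1, t2, t4, t5}
Sat(AX (EF ~b)) = {s : every successor in {t1, t2, t4, t5}} = {t1}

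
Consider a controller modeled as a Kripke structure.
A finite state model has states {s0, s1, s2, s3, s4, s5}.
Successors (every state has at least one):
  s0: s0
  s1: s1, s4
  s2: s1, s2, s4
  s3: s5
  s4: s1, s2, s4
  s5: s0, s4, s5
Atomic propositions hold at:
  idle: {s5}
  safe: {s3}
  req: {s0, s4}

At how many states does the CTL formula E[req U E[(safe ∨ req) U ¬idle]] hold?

Sat(safe ∨ req) = {s0, s3, s4}
Sat(¬idle) = {s0, s1, s2, s3, s4}
E[(safe ∨ req) U ¬idle]: least fixpoint, start Z0 = Sat(¬idle) = {s0, s1, s2, s3, s4}, add states in Sat(safe ∨ req) with some successor in Z. Already a fixed point.
Sat(E[(safe ∨ req) U ¬idle]) = {s0, s1, s2, s3, s4}
E[req U E[(safe ∨ req) U ¬idle]]: least fixpoint, start Z0 = Sat(E[(safe ∨ req) U ¬idle]) = {s0, s1, s2, s3, s4}, add states in Sat(req) with some successor in Z. Already a fixed point.
Sat(E[req U E[(safe ∨ req) U ¬idle]]) = {s0, s1, s2, s3, s4}
|Sat(E[req U E[(safe ∨ req) U ¬idle]])| = |{s0, s1, s2, s3, s4}| = 5.

5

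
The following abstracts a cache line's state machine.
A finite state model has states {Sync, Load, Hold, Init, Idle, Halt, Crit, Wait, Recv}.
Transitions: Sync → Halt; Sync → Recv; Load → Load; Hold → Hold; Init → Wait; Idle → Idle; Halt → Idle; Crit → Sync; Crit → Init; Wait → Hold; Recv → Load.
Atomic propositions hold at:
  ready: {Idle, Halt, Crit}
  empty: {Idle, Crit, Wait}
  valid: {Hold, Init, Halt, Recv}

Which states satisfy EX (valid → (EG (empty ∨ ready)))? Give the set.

{Sync, Load, Init, Idle, Halt, Crit, Recv}

Sat(empty ∨ ready) = {Idle, Halt, Crit, Wait}
EG (empty ∨ ready): greatest fixpoint, start Z0 = {Idle, Halt, Crit, Wait}, keep only states in Sat with some successor in Z. Z1 = {Idle, Halt}; fixed.
Sat(EG (empty ∨ ready)) = {Idle, Halt}
Sat(valid → (EG (empty ∨ ready))) = {Sync, Load, Idle, Halt, Crit, Wait}
Sat(EX (valid → (EG (empty ∨ ready)))) = {s : some successor in {Sync, Load, Idle, Halt, Crit, Wait}} = {Sync, Load, Init, Idle, Halt, Crit, Recv}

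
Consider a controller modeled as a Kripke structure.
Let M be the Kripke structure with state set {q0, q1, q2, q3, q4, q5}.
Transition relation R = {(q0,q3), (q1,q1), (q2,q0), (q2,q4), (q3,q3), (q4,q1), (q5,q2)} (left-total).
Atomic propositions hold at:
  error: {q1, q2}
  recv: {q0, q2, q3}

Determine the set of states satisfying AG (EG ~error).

Sat(~error) = {q0, q3, q4, q5}
EG ~error: greatest fixpoint, start Z0 = {q0, q3, q4, q5}, keep only states in Sat with some successor in Z. Z1 = {q0, q3}; fixed.
Sat(EG ~error) = {q0, q3}
AG (EG ~error): greatest fixpoint, start Z0 = {q0, q3}, keep only states in Sat with every successor in Z. Already a fixed point.
Sat(AG (EG ~error)) = {q0, q3}

{q0, q3}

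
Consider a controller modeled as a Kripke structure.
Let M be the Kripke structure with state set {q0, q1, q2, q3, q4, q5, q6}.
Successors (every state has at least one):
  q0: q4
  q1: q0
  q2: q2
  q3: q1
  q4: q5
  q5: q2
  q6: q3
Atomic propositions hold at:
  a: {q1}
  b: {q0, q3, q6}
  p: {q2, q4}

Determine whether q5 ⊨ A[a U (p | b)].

No

Sat(p | b) = {q0, q2, q3, q4, q6}
A[a U (p | b)]: least fixpoint, start Z0 = Sat((p | b)) = {q0, q2, q3, q4, q6}, add states in Sat(a) with every successor in Z. Z1 = {q0, q1, q2, q3, q4, q6}; fixed.
Sat(A[a U (p | b)]) = {q0, q1, q2, q3, q4, q6}
q5 ∉ Sat(A[a U (p | b)]) = {q0, q1, q2, q3, q4, q6}, so the formula does not hold at q5.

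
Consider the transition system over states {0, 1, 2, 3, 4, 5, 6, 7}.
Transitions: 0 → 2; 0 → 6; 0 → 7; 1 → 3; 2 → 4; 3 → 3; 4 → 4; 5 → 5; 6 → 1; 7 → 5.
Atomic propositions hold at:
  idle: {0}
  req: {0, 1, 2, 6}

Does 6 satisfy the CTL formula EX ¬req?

Sat(¬req) = {3, 4, 5, 7}
Sat(EX ¬req) = {s : some successor in {3, 4, 5, 7}} = {0, 1, 2, 3, 4, 5, 7}
6 ∉ Sat(EX ¬req) = {0, 1, 2, 3, 4, 5, 7}, so the formula does not hold at 6.

No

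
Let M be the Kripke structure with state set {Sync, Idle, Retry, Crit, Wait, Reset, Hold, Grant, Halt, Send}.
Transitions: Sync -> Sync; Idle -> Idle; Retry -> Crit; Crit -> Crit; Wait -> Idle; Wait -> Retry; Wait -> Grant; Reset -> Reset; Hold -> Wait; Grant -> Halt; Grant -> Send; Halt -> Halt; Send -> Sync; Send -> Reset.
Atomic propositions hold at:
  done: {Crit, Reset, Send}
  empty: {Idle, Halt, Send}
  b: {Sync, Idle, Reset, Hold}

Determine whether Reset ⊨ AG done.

AG done: greatest fixpoint, start Z0 = {Crit, Reset, Send}, keep only states in Sat with every successor in Z. Z1 = {Crit, Reset}; fixed.
Sat(AG done) = {Crit, Reset}
Reset ∈ Sat(AG done) = {Crit, Reset}, so the formula holds at Reset.

Yes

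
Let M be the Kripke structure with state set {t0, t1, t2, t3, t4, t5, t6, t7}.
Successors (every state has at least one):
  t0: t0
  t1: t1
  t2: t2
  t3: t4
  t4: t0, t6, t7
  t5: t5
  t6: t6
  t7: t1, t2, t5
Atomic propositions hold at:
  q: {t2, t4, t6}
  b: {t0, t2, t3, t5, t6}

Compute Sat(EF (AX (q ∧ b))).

Sat(q ∧ b) = {t2, t6}
Sat(AX (q ∧ b)) = {s : every successor in {t2, t6}} = {t2, t6}
EF (AX (q ∧ b)): least fixpoint, start Z0 = {t2, t6}, add states with some successor in Z. Z1 = {t2, t4, t6, t7}; Z2 = {t2, t3, t4, t6, t7}; fixed.
Sat(EF (AX (q ∧ b))) = {t2, t3, t4, t6, t7}

{t2, t3, t4, t6, t7}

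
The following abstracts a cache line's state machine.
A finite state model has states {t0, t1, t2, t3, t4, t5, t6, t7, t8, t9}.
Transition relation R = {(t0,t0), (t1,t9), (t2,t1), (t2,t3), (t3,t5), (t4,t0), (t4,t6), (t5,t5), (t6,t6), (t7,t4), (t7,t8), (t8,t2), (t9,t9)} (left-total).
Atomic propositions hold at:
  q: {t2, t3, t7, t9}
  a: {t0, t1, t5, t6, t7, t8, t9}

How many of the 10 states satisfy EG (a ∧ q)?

Sat(a ∧ q) = {t7, t9}
EG (a ∧ q): greatest fixpoint, start Z0 = {t7, t9}, keep only states in Sat with some successor in Z. Z1 = {t9}; fixed.
Sat(EG (a ∧ q)) = {t9}
|Sat(EG (a ∧ q))| = |{t9}| = 1.

1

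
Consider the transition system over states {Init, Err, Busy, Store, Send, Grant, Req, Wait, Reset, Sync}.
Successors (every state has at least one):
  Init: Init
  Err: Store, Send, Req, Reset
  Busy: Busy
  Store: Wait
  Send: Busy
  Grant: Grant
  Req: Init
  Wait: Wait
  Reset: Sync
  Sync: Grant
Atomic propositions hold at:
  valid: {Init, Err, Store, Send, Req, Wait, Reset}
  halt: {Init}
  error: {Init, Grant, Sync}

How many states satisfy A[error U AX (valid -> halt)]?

Sat(valid -> halt) = {Init, Busy, Grant, Sync}
Sat(AX (valid -> halt)) = {s : every successor in {Init, Busy, Grant, Sync}} = {Init, Busy, Send, Grant, Req, Reset, Sync}
A[error U AX (valid -> halt)]: least fixpoint, start Z0 = Sat(AX (valid -> halt)) = {Init, Busy, Send, Grant, Req, Reset, Sync}, add states in Sat(error) with every successor in Z. Already a fixed point.
Sat(A[error U AX (valid -> halt)]) = {Init, Busy, Send, Grant, Req, Reset, Sync}
|Sat(A[error U AX (valid -> halt)])| = |{Init, Busy, Send, Grant, Req, Reset, Sync}| = 7.

7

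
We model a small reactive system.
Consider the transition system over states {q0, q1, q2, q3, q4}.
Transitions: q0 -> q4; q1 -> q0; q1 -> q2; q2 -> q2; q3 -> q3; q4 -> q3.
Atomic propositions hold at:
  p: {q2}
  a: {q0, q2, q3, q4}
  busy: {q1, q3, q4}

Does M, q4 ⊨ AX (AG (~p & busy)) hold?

Sat(~p) = {q0, q1, q3, q4}
Sat(~p & busy) = {q1, q3, q4}
AG (~p & busy): greatest fixpoint, start Z0 = {q1, q3, q4}, keep only states in Sat with every successor in Z. Z1 = {q3, q4}; fixed.
Sat(AG (~p & busy)) = {q3, q4}
Sat(AX (AG (~p & busy))) = {s : every successor in {q3, q4}} = {q0, q3, q4}
q4 ∈ Sat(AX (AG (~p & busy))) = {q0, q3, q4}, so the formula holds at q4.

Yes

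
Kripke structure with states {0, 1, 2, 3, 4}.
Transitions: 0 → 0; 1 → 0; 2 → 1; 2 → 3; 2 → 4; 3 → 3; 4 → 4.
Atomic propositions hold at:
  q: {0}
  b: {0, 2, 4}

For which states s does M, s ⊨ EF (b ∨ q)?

Sat(b ∨ q) = {0, 2, 4}
EF (b ∨ q): least fixpoint, start Z0 = {0, 2, 4}, add states with some successor in Z. Z1 = {0, 1, 2, 4}; fixed.
Sat(EF (b ∨ q)) = {0, 1, 2, 4}

{0, 1, 2, 4}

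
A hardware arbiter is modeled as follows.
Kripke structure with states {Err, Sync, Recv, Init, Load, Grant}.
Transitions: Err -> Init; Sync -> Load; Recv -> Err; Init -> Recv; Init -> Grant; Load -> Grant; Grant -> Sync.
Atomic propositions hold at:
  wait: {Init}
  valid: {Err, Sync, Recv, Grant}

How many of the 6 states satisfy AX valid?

Sat(AX valid) = {s : every successor in {Err, Sync, Recv, Grant}} = {Recv, Init, Load, Grant}
|Sat(AX valid)| = |{Recv, Init, Load, Grant}| = 4.

4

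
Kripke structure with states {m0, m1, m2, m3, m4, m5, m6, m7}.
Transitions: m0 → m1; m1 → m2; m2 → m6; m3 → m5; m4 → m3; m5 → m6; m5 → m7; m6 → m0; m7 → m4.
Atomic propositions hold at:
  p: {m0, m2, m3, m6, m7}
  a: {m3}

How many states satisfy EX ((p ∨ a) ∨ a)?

Sat(p ∨ a) = {m0, m2, m3, m6, m7}
Sat((p ∨ a) ∨ a) = {m0, m2, m3, m6, m7}
Sat(EX ((p ∨ a) ∨ a)) = {s : some successor in {m0, m2, m3, m6, m7}} = {m1, m2, m4, m5, m6}
|Sat(EX ((p ∨ a) ∨ a))| = |{m1, m2, m4, m5, m6}| = 5.

5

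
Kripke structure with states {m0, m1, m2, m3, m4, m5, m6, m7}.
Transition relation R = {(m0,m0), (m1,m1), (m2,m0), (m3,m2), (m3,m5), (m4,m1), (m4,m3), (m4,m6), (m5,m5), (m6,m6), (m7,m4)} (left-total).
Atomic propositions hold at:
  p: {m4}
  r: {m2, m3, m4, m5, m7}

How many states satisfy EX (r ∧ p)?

Sat(r ∧ p) = {m4}
Sat(EX (r ∧ p)) = {s : some successor in {m4}} = {m7}
|Sat(EX (r ∧ p))| = |{m7}| = 1.

1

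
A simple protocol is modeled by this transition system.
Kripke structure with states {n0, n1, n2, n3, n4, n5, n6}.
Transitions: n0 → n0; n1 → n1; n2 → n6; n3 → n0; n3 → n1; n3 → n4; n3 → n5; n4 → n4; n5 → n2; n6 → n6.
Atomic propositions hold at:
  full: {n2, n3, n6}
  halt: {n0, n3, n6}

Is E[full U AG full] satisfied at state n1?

AG full: greatest fixpoint, start Z0 = {n2, n3, n6}, keep only states in Sat with every successor in Z. Z1 = {n2, n6}; fixed.
Sat(AG full) = {n2, n6}
E[full U AG full]: least fixpoint, start Z0 = Sat(AG full) = {n2, n6}, add states in Sat(full) with some successor in Z. Already a fixed point.
Sat(E[full U AG full]) = {n2, n6}
n1 ∉ Sat(E[full U AG full]) = {n2, n6}, so the formula does not hold at n1.

No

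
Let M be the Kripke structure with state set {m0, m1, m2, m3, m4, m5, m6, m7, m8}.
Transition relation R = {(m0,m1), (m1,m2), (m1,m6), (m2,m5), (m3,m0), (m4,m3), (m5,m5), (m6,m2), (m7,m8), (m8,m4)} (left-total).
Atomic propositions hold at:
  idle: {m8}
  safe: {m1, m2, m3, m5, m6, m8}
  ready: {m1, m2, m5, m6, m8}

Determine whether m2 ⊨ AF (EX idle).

No

Sat(EX idle) = {s : some successor in {m8}} = {m7}
AF (EX idle): least fixpoint, start Z0 = {m7}, add states with every successor in Z. Already a fixed point.
Sat(AF (EX idle)) = {m7}
m2 ∉ Sat(AF (EX idle)) = {m7}, so the formula does not hold at m2.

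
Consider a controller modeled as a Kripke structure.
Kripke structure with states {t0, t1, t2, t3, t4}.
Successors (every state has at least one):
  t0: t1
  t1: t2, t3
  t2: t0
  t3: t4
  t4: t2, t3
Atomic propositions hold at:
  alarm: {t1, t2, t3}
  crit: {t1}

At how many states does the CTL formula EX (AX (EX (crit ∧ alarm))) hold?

Sat(crit ∧ alarm) = {t1}
Sat(EX (crit ∧ alarm)) = {s : some successor in {t1}} = {t0}
Sat(AX (EX (crit ∧ alarm))) = {s : every successor in {t0}} = {t2}
Sat(EX (AX (EX (crit ∧ alarm)))) = {s : some successor in {t2}} = {t1, t4}
|Sat(EX (AX (EX (crit ∧ alarm))))| = |{t1, t4}| = 2.

2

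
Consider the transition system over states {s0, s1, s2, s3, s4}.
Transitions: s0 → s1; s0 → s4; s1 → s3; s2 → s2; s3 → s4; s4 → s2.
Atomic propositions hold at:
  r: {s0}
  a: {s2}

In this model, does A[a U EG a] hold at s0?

No

EG a: greatest fixpoint, start Z0 = {s2}, keep only states in Sat with some successor in Z. Already a fixed point.
Sat(EG a) = {s2}
A[a U EG a]: least fixpoint, start Z0 = Sat(EG a) = {s2}, add states in Sat(a) with every successor in Z. Already a fixed point.
Sat(A[a U EG a]) = {s2}
s0 ∉ Sat(A[a U EG a]) = {s2}, so the formula does not hold at s0.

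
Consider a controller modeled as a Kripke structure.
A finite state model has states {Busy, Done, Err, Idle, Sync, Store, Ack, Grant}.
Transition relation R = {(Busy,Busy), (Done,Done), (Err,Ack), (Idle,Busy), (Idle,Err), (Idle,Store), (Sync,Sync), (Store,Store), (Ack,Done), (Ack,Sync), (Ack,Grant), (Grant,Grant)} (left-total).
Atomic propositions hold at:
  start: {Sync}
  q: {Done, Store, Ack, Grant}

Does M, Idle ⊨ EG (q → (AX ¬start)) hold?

Yes

Sat(¬start) = {Busy, Done, Err, Idle, Store, Ack, Grant}
Sat(AX ¬start) = {s : every successor in {Busy, Done, Err, Idle, Store, Ack, Grant}} = {Busy, Done, Err, Idle, Store, Grant}
Sat(q → (AX ¬start)) = {Busy, Done, Err, Idle, Sync, Store, Grant}
EG (q → (AX ¬start)): greatest fixpoint, start Z0 = {Busy, Done, Err, Idle, Sync, Store, Grant}, keep only states in Sat with some successor in Z. Z1 = {Busy, Done, Idle, Sync, Store, Grant}; fixed.
Sat(EG (q → (AX ¬start))) = {Busy, Done, Idle, Sync, Store, Grant}
Idle ∈ Sat(EG (q → (AX ¬start))) = {Busy, Done, Idle, Sync, Store, Grant}, so the formula holds at Idle.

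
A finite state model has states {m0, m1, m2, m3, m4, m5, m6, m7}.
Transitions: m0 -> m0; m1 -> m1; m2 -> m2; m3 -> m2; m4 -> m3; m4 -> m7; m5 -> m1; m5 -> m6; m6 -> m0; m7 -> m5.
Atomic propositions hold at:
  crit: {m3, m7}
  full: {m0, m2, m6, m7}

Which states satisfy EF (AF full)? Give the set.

AF full: least fixpoint, start Z0 = {m0, m2, m6, m7}, add states with every successor in Z. Z1 = {m0, m2, m3, m6, m7}; Z2 = {m0, m2, m3, m4, m6, m7}; fixed.
Sat(AF full) = {m0, m2, m3, m4, m6, m7}
EF (AF full): least fixpoint, start Z0 = {m0, m2, m3, m4, m6, m7}, add states with some successor in Z. Z1 = {m0, m2, m3, m4, m5, m6, m7}; fixed.
Sat(EF (AF full)) = {m0, m2, m3, m4, m5, m6, m7}

{m0, m2, m3, m4, m5, m6, m7}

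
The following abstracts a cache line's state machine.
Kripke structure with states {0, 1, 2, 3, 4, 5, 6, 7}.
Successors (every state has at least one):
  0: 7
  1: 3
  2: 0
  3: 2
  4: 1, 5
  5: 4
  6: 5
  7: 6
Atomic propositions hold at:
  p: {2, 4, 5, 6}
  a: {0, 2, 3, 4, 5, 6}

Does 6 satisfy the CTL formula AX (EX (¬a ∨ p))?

Yes

Sat(¬a) = {1, 7}
Sat(¬a ∨ p) = {1, 2, 4, 5, 6, 7}
Sat(EX (¬a ∨ p)) = {s : some successor in {1, 2, 4, 5, 6, 7}} = {0, 3, 4, 5, 6, 7}
Sat(AX (EX (¬a ∨ p))) = {s : every successor in {0, 3, 4, 5, 6, 7}} = {0, 1, 2, 5, 6, 7}
6 ∈ Sat(AX (EX (¬a ∨ p))) = {0, 1, 2, 5, 6, 7}, so the formula holds at 6.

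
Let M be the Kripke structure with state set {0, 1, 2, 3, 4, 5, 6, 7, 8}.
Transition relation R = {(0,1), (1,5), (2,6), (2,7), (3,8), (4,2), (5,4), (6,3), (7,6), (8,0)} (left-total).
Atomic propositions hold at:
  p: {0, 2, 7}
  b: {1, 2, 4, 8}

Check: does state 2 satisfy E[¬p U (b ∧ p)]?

Yes

Sat(¬p) = {1, 3, 4, 5, 6, 8}
Sat(b ∧ p) = {2}
E[¬p U (b ∧ p)]: least fixpoint, start Z0 = Sat((b ∧ p)) = {2}, add states in Sat(¬p) with some successor in Z. Z1 = {2, 4}; Z2 = {2, 4, 5}; Z3 = {1, 2, 4, 5}; fixed.
Sat(E[¬p U (b ∧ p)]) = {1, 2, 4, 5}
2 ∈ Sat(E[¬p U (b ∧ p)]) = {1, 2, 4, 5}, so the formula holds at 2.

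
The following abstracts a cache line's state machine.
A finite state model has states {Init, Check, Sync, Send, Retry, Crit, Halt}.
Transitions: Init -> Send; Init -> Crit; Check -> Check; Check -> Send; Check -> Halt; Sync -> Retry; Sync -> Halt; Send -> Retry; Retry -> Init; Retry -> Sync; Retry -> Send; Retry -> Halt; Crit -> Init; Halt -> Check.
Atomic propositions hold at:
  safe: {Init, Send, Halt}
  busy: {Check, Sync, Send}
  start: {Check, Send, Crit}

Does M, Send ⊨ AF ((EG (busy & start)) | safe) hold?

Sat(busy & start) = {Check, Send}
EG (busy & start): greatest fixpoint, start Z0 = {Check, Send}, keep only states in Sat with some successor in Z. Z1 = {Check}; fixed.
Sat(EG (busy & start)) = {Check}
Sat((EG (busy & start)) | safe) = {Init, Check, Send, Halt}
AF ((EG (busy & start)) | safe): least fixpoint, start Z0 = {Init, Check, Send, Halt}, add states with every successor in Z. Z1 = {Init, Check, Send, Crit, Halt}; fixed.
Sat(AF ((EG (busy & start)) | safe)) = {Init, Check, Send, Crit, Halt}
Send ∈ Sat(AF ((EG (busy & start)) | safe)) = {Init, Check, Send, Crit, Halt}, so the formula holds at Send.

Yes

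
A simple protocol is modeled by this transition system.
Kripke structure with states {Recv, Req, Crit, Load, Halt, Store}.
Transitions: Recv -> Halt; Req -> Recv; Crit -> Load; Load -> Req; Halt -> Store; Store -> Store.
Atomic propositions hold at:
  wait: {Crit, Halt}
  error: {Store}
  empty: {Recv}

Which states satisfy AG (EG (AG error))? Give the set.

{Store}

AG error: greatest fixpoint, start Z0 = {Store}, keep only states in Sat with every successor in Z. Already a fixed point.
Sat(AG error) = {Store}
EG (AG error): greatest fixpoint, start Z0 = {Store}, keep only states in Sat with some successor in Z. Already a fixed point.
Sat(EG (AG error)) = {Store}
AG (EG (AG error)): greatest fixpoint, start Z0 = {Store}, keep only states in Sat with every successor in Z. Already a fixed point.
Sat(AG (EG (AG error))) = {Store}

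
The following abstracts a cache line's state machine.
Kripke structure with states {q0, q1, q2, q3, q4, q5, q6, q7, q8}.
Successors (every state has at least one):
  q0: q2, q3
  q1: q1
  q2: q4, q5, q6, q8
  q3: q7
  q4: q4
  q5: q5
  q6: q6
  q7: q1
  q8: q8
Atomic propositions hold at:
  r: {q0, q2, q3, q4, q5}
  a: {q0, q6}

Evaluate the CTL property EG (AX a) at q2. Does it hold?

No

Sat(AX a) = {s : every successor in {q0, q6}} = {q6}
EG (AX a): greatest fixpoint, start Z0 = {q6}, keep only states in Sat with some successor in Z. Already a fixed point.
Sat(EG (AX a)) = {q6}
q2 ∉ Sat(EG (AX a)) = {q6}, so the formula does not hold at q2.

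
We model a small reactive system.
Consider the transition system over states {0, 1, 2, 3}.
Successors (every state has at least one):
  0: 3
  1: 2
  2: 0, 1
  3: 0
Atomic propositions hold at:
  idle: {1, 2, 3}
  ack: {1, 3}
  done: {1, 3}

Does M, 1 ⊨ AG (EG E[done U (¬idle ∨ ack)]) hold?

No

Sat(¬idle) = {0}
Sat(¬idle ∨ ack) = {0, 1, 3}
E[done U (¬idle ∨ ack)]: least fixpoint, start Z0 = Sat((¬idle ∨ ack)) = {0, 1, 3}, add states in Sat(done) with some successor in Z. Already a fixed point.
Sat(E[done U (¬idle ∨ ack)]) = {0, 1, 3}
EG E[done U (¬idle ∨ ack)]: greatest fixpoint, start Z0 = {0, 1, 3}, keep only states in Sat with some successor in Z. Z1 = {0, 3}; fixed.
Sat(EG E[done U (¬idle ∨ ack)]) = {0, 3}
AG (EG E[done U (¬idle ∨ ack)]): greatest fixpoint, start Z0 = {0, 3}, keep only states in Sat with every successor in Z. Already a fixed point.
Sat(AG (EG E[done U (¬idle ∨ ack)])) = {0, 3}
1 ∉ Sat(AG (EG E[done U (¬idle ∨ ack)])) = {0, 3}, so the formula does not hold at 1.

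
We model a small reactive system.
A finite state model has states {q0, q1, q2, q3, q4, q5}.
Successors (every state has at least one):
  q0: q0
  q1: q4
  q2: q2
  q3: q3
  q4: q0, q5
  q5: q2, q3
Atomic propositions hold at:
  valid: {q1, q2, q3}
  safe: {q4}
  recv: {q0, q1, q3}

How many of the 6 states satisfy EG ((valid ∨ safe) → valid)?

4

Sat(valid ∨ safe) = {q1, q2, q3, q4}
Sat((valid ∨ safe) → valid) = {q0, q1, q2, q3, q5}
EG ((valid ∨ safe) → valid): greatest fixpoint, start Z0 = {q0, q1, q2, q3, q5}, keep only states in Sat with some successor in Z. Z1 = {q0, q2, q3, q5}; fixed.
Sat(EG ((valid ∨ safe) → valid)) = {q0, q2, q3, q5}
|Sat(EG ((valid ∨ safe) → valid))| = |{q0, q2, q3, q5}| = 4.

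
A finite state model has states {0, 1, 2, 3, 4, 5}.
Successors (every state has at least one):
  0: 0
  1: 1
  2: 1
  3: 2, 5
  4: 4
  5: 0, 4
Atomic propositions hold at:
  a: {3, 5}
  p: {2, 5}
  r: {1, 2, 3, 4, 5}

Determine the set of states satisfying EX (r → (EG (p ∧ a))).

Sat(p ∧ a) = {5}
EG (p ∧ a): greatest fixpoint, start Z0 = {5}, keep only states in Sat with some successor in Z. Z1 = ∅; fixed.
Sat(EG (p ∧ a)) = ∅
Sat(r → (EG (p ∧ a))) = {0}
Sat(EX (r → (EG (p ∧ a)))) = {s : some successor in {0}} = {0, 5}

{0, 5}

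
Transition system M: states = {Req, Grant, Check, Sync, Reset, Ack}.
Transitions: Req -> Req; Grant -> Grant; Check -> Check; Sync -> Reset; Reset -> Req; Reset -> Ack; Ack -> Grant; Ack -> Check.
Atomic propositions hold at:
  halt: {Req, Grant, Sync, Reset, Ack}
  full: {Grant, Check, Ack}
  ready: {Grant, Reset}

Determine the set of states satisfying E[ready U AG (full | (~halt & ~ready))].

Sat(~halt) = {Check}
Sat(~ready) = {Req, Check, Sync, Ack}
Sat(~halt & ~ready) = {Check}
Sat(full | (~halt & ~ready)) = {Grant, Check, Ack}
AG (full | (~halt & ~ready)): greatest fixpoint, start Z0 = {Grant, Check, Ack}, keep only states in Sat with every successor in Z. Already a fixed point.
Sat(AG (full | (~halt & ~ready))) = {Grant, Check, Ack}
E[ready U AG (full | (~halt & ~ready))]: least fixpoint, start Z0 = Sat(AG (full | (~halt & ~ready))) = {Grant, Check, Ack}, add states in Sat(ready) with some successor in Z. Z1 = {Grant, Check, Reset, Ack}; fixed.
Sat(E[ready U AG (full | (~halt & ~ready))]) = {Grant, Check, Reset, Ack}

{Grant, Check, Reset, Ack}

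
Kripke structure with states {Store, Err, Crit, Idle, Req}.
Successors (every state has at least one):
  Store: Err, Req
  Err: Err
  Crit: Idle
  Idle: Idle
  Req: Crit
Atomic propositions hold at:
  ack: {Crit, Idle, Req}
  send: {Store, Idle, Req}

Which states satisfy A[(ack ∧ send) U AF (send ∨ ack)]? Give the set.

Sat(ack ∧ send) = {Idle, Req}
Sat(send ∨ ack) = {Store, Crit, Idle, Req}
AF (send ∨ ack): least fixpoint, start Z0 = {Store, Crit, Idle, Req}, add states with every successor in Z. Already a fixed point.
Sat(AF (send ∨ ack)) = {Store, Crit, Idle, Req}
A[(ack ∧ send) U AF (send ∨ ack)]: least fixpoint, start Z0 = Sat(AF (send ∨ ack)) = {Store, Crit, Idle, Req}, add states in Sat(ack ∧ send) with every successor in Z. Already a fixed point.
Sat(A[(ack ∧ send) U AF (send ∨ ack)]) = {Store, Crit, Idle, Req}

{Store, Crit, Idle, Req}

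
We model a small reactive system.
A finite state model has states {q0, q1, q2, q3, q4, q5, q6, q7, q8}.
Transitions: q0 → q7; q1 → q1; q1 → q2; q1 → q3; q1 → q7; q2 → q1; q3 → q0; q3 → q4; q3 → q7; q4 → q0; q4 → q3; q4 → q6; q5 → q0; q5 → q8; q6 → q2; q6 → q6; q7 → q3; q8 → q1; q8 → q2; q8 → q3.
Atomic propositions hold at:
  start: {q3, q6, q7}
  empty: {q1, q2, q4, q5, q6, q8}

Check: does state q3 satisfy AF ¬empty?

Yes

Sat(¬empty) = {q0, q3, q7}
AF ¬empty: least fixpoint, start Z0 = {q0, q3, q7}, add states with every successor in Z. Already a fixed point.
Sat(AF ¬empty) = {q0, q3, q7}
q3 ∈ Sat(AF ¬empty) = {q0, q3, q7}, so the formula holds at q3.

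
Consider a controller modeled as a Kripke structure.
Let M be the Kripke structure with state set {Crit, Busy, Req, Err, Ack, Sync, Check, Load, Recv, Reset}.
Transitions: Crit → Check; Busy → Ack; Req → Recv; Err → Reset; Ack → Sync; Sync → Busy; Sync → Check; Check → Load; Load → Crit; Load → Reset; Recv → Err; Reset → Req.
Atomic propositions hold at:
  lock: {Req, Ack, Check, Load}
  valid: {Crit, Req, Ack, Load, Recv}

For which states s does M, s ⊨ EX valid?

{Busy, Req, Check, Load, Reset}

Sat(EX valid) = {s : some successor in {Crit, Req, Ack, Load, Recv}} = {Busy, Req, Check, Load, Reset}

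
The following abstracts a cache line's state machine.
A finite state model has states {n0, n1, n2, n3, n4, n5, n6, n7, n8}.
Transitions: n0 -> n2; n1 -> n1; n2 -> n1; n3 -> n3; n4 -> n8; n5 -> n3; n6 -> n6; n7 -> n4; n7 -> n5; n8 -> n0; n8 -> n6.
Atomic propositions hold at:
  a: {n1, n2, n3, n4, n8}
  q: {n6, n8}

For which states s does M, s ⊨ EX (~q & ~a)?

{n7, n8}

Sat(~q) = {n0, n1, n2, n3, n4, n5, n7}
Sat(~a) = {n0, n5, n6, n7}
Sat(~q & ~a) = {n0, n5, n7}
Sat(EX (~q & ~a)) = {s : some successor in {n0, n5, n7}} = {n7, n8}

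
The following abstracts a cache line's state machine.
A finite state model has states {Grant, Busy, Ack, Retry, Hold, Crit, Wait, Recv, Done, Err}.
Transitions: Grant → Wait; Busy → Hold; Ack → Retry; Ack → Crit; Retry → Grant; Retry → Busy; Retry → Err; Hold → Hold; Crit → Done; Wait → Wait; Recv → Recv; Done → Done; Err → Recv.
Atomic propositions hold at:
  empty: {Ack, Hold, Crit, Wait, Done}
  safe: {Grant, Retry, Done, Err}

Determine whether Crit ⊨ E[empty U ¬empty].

No

Sat(¬empty) = {Grant, Busy, Retry, Recv, Err}
E[empty U ¬empty]: least fixpoint, start Z0 = Sat(¬empty) = {Grant, Busy, Retry, Recv, Err}, add states in Sat(empty) with some successor in Z. Z1 = {Grant, Busy, Ack, Retry, Recv, Err}; fixed.
Sat(E[empty U ¬empty]) = {Grant, Busy, Ack, Retry, Recv, Err}
Crit ∉ Sat(E[empty U ¬empty]) = {Grant, Busy, Ack, Retry, Recv, Err}, so the formula does not hold at Crit.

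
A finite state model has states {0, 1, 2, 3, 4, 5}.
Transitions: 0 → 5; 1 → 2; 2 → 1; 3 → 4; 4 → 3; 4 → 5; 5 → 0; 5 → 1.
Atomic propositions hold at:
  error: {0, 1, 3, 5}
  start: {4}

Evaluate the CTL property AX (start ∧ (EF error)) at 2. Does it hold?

EF error: least fixpoint, start Z0 = {0, 1, 3, 5}, add states with some successor in Z. Z1 = {0, 1, 2, 3, 4, 5}; fixed.
Sat(EF error) = {0, 1, 2, 3, 4, 5}
Sat(start ∧ (EF error)) = {4}
Sat(AX (start ∧ (EF error))) = {s : every successor in {4}} = {3}
2 ∉ Sat(AX (start ∧ (EF error))) = {3}, so the formula does not hold at 2.

No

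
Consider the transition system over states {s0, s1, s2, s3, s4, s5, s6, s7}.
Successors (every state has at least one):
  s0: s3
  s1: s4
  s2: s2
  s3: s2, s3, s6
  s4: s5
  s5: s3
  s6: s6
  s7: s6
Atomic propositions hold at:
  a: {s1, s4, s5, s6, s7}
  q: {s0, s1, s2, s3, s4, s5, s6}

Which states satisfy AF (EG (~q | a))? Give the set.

{s6, s7}

Sat(~q) = {s7}
Sat(~q | a) = {s1, s4, s5, s6, s7}
EG (~q | a): greatest fixpoint, start Z0 = {s1, s4, s5, s6, s7}, keep only states in Sat with some successor in Z. Z1 = {s1, s4, s6, s7}; Z2 = {s1, s6, s7}; Z3 = {s6, s7}; fixed.
Sat(EG (~q | a)) = {s6, s7}
AF (EG (~q | a)): least fixpoint, start Z0 = {s6, s7}, add states with every successor in Z. Already a fixed point.
Sat(AF (EG (~q | a))) = {s6, s7}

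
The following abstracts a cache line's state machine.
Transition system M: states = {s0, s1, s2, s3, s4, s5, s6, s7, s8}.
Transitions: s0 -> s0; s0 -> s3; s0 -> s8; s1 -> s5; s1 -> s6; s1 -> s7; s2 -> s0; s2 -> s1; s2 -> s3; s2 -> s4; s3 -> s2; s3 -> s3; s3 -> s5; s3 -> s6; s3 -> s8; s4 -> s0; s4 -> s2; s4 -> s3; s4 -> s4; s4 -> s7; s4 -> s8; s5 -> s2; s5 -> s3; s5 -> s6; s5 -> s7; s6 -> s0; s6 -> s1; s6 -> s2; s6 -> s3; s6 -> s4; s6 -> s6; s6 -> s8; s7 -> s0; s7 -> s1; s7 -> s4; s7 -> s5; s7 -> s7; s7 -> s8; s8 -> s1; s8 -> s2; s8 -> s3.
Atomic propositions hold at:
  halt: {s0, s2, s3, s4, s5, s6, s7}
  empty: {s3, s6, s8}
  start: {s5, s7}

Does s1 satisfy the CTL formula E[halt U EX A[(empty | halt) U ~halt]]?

Sat(empty | halt) = {s0, s2, s3, s4, s5, s6, s7, s8}
Sat(~halt) = {s1, s8}
A[(empty | halt) U ~halt]: least fixpoint, start Z0 = Sat(~halt) = {s1, s8}, add states in Sat(empty | halt) with every successor in Z. Already a fixed point.
Sat(A[(empty | halt) U ~halt]) = {s1, s8}
Sat(EX A[(empty | halt) U ~halt]) = {s : some successor in {s1, s8}} = {s0, s2, s3, s4, s6, s7, s8}
E[halt U EX A[(empty | halt) U ~halt]]: least fixpoint, start Z0 = Sat(EX A[(empty | halt) U ~halt]) = {s0, s2, s3, s4, s6, s7, s8}, add states in Sat(halt) with some successor in Z. Z1 = {s0, s2, s3, s4, s5, s6, s7, s8}; fixed.
Sat(E[halt U EX A[(empty | halt) U ~halt]]) = {s0, s2, s3, s4, s5, s6, s7, s8}
s1 ∉ Sat(E[halt U EX A[(empty | halt) U ~halt]]) = {s0, s2, s3, s4, s5, s6, s7, s8}, so the formula does not hold at s1.

No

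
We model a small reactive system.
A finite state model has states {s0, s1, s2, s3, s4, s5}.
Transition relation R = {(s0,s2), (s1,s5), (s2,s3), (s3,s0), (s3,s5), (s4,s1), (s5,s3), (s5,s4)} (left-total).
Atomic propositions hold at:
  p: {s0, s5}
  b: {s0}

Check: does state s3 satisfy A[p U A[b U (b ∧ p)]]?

No

Sat(b ∧ p) = {s0}
A[b U (b ∧ p)]: least fixpoint, start Z0 = Sat((b ∧ p)) = {s0}, add states in Sat(b) with every successor in Z. Already a fixed point.
Sat(A[b U (b ∧ p)]) = {s0}
A[p U A[b U (b ∧ p)]]: least fixpoint, start Z0 = Sat(A[b U (b ∧ p)]) = {s0}, add states in Sat(p) with every successor in Z. Already a fixed point.
Sat(A[p U A[b U (b ∧ p)]]) = {s0}
s3 ∉ Sat(A[p U A[b U (b ∧ p)]]) = {s0}, so the formula does not hold at s3.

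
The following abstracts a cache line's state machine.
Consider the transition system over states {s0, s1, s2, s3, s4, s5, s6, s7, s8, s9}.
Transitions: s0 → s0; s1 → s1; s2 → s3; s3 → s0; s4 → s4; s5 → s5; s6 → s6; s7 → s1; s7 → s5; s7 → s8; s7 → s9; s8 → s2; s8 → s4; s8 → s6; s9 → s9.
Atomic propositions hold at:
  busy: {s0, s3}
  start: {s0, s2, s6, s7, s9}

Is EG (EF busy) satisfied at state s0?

Yes

EF busy: least fixpoint, start Z0 = {s0, s3}, add states with some successor in Z. Z1 = {s0, s2, s3}; Z2 = {s0, s2, s3, s8}; Z3 = {s0, s2, s3, s7, s8}; fixed.
Sat(EF busy) = {s0, s2, s3, s7, s8}
EG (EF busy): greatest fixpoint, start Z0 = {s0, s2, s3, s7, s8}, keep only states in Sat with some successor in Z. Already a fixed point.
Sat(EG (EF busy)) = {s0, s2, s3, s7, s8}
s0 ∈ Sat(EG (EF busy)) = {s0, s2, s3, s7, s8}, so the formula holds at s0.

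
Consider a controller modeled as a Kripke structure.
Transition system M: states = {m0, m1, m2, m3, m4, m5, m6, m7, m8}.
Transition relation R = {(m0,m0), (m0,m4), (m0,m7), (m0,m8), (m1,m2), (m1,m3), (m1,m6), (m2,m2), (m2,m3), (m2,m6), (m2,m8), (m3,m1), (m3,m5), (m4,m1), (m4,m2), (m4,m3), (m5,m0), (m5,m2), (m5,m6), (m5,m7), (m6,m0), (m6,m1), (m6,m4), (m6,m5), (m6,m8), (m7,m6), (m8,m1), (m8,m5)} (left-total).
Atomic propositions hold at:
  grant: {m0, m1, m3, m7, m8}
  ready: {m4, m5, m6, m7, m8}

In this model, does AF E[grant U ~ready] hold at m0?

Yes

Sat(~ready) = {m0, m1, m2, m3}
E[grant U ~ready]: least fixpoint, start Z0 = Sat(~ready) = {m0, m1, m2, m3}, add states in Sat(grant) with some successor in Z. Z1 = {m0, m1, m2, m3, m8}; fixed.
Sat(E[grant U ~ready]) = {m0, m1, m2, m3, m8}
AF E[grant U ~ready]: least fixpoint, start Z0 = {m0, m1, m2, m3, m8}, add states with every successor in Z. Z1 = {m0, m1, m2, m3, m4, m8}; fixed.
Sat(AF E[grant U ~ready]) = {m0, m1, m2, m3, m4, m8}
m0 ∈ Sat(AF E[grant U ~ready]) = {m0, m1, m2, m3, m4, m8}, so the formula holds at m0.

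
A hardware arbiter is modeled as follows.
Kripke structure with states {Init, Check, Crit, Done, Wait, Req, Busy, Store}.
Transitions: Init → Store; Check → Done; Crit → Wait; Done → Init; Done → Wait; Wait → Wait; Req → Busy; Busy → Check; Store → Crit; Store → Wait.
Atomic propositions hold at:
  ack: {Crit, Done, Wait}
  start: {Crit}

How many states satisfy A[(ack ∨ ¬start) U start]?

Sat(¬start) = {Init, Check, Done, Wait, Req, Busy, Store}
Sat(ack ∨ ¬start) = {Init, Check, Crit, Done, Wait, Req, Busy, Store}
A[(ack ∨ ¬start) U start]: least fixpoint, start Z0 = Sat(start) = {Crit}, add states in Sat(ack ∨ ¬start) with every successor in Z. Already a fixed point.
Sat(A[(ack ∨ ¬start) U start]) = {Crit}
|Sat(A[(ack ∨ ¬start) U start])| = |{Crit}| = 1.

1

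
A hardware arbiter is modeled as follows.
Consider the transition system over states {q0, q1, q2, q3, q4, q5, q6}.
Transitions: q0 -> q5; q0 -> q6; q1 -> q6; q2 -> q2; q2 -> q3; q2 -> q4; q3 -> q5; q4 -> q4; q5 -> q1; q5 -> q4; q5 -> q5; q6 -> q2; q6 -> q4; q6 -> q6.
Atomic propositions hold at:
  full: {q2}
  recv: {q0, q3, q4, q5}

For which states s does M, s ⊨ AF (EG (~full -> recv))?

{q0, q2, q3, q4, q5}

Sat(~full) = {q0, q1, q3, q4, q5, q6}
Sat(~full -> recv) = {q0, q2, q3, q4, q5}
EG (~full -> recv): greatest fixpoint, start Z0 = {q0, q2, q3, q4, q5}, keep only states in Sat with some successor in Z. Already a fixed point.
Sat(EG (~full -> recv)) = {q0, q2, q3, q4, q5}
AF (EG (~full -> recv)): least fixpoint, start Z0 = {q0, q2, q3, q4, q5}, add states with every successor in Z. Already a fixed point.
Sat(AF (EG (~full -> recv))) = {q0, q2, q3, q4, q5}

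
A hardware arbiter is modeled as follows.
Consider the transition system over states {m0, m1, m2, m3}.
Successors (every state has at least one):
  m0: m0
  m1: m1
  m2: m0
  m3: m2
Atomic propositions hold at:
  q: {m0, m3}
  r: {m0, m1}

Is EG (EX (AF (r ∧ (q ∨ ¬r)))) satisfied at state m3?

Yes

Sat(¬r) = {m2, m3}
Sat(q ∨ ¬r) = {m0, m2, m3}
Sat(r ∧ (q ∨ ¬r)) = {m0}
AF (r ∧ (q ∨ ¬r)): least fixpoint, start Z0 = {m0}, add states with every successor in Z. Z1 = {m0, m2}; Z2 = {m0, m2, m3}; fixed.
Sat(AF (r ∧ (q ∨ ¬r))) = {m0, m2, m3}
Sat(EX (AF (r ∧ (q ∨ ¬r)))) = {s : some successor in {m0, m2, m3}} = {m0, m2, m3}
EG (EX (AF (r ∧ (q ∨ ¬r)))): greatest fixpoint, start Z0 = {m0, m2, m3}, keep only states in Sat with some successor in Z. Already a fixed point.
Sat(EG (EX (AF (r ∧ (q ∨ ¬r))))) = {m0, m2, m3}
m3 ∈ Sat(EG (EX (AF (r ∧ (q ∨ ¬r))))) = {m0, m2, m3}, so the formula holds at m3.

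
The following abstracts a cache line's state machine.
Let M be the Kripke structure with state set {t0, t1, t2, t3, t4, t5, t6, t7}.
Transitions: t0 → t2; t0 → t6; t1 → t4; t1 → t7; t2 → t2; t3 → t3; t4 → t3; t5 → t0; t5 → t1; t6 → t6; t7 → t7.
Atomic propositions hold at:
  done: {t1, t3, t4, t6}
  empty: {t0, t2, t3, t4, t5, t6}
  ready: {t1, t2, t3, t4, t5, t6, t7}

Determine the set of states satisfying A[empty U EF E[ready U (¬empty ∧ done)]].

{t1, t5}

Sat(¬empty) = {t1, t7}
Sat(¬empty ∧ done) = {t1}
E[ready U (¬empty ∧ done)]: least fixpoint, start Z0 = Sat((¬empty ∧ done)) = {t1}, add states in Sat(ready) with some successor in Z. Z1 = {t1, t5}; fixed.
Sat(E[ready U (¬empty ∧ done)]) = {t1, t5}
EF E[ready U (¬empty ∧ done)]: least fixpoint, start Z0 = {t1, t5}, add states with some successor in Z. Already a fixed point.
Sat(EF E[ready U (¬empty ∧ done)]) = {t1, t5}
A[empty U EF E[ready U (¬empty ∧ done)]]: least fixpoint, start Z0 = Sat(EF E[ready U (¬empty ∧ done)]) = {t1, t5}, add states in Sat(empty) with every successor in Z. Already a fixed point.
Sat(A[empty U EF E[ready U (¬empty ∧ done)]]) = {t1, t5}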